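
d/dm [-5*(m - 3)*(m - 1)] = 20 - 10*m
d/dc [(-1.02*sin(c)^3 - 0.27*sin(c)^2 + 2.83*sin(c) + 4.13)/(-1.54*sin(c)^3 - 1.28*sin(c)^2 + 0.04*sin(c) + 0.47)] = (0.8898*sin(c)^4 + 8.6348*sin(c)^3 + 21.254*sin(c)^2 + 10.319*sin(c) + 1.1649)*cos(c)/(2.3716*sin(c)^6 + 3.9424*sin(c)^5 + 1.5152*sin(c)^4 - 1.55*sin(c)^3 - 1.2016*sin(c)^2 + 0.0376*sin(c) + 0.2209)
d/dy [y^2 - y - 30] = 2*y - 1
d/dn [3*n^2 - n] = 6*n - 1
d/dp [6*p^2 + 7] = 12*p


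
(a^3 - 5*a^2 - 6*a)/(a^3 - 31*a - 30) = a/(a + 5)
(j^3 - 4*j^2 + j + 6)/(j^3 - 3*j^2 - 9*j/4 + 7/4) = 4*(j^2 - 5*j + 6)/(4*j^2 - 16*j + 7)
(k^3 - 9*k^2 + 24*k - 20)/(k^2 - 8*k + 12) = (k^2 - 7*k + 10)/(k - 6)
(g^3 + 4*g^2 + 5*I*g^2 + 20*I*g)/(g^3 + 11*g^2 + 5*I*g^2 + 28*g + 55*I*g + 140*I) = g/(g + 7)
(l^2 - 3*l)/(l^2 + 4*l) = (l - 3)/(l + 4)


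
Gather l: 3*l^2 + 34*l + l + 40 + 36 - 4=3*l^2 + 35*l + 72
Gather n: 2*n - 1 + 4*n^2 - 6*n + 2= 4*n^2 - 4*n + 1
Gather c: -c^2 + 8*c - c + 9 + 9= -c^2 + 7*c + 18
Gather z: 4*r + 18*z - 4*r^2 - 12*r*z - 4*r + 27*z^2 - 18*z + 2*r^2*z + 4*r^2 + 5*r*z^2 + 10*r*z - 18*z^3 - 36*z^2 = -18*z^3 + z^2*(5*r - 9) + z*(2*r^2 - 2*r)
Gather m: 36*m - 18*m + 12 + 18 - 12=18*m + 18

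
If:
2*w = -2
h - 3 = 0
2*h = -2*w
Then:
No Solution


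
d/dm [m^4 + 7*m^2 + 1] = 4*m^3 + 14*m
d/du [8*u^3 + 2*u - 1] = 24*u^2 + 2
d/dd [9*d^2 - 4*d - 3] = 18*d - 4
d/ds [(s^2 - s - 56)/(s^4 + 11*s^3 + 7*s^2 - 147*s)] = 2*(-s^3 + 10*s^2 + 32*s - 84)/(s^2*(s^4 + 8*s^3 - 26*s^2 - 168*s + 441))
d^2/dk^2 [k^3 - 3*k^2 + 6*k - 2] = 6*k - 6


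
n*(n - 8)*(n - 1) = n^3 - 9*n^2 + 8*n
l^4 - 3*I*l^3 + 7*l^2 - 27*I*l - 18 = (l - 3*I)*(l - 2*I)*(l - I)*(l + 3*I)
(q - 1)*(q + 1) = q^2 - 1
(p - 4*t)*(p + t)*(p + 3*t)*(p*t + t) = p^4*t + p^3*t - 13*p^2*t^3 - 12*p*t^4 - 13*p*t^3 - 12*t^4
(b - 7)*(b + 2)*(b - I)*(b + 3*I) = b^4 - 5*b^3 + 2*I*b^3 - 11*b^2 - 10*I*b^2 - 15*b - 28*I*b - 42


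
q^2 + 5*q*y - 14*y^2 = (q - 2*y)*(q + 7*y)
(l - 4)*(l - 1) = l^2 - 5*l + 4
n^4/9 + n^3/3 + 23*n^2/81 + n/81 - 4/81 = (n/3 + 1/3)^2*(n - 1/3)*(n + 4/3)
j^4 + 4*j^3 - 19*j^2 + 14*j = j*(j - 2)*(j - 1)*(j + 7)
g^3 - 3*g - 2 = (g - 2)*(g + 1)^2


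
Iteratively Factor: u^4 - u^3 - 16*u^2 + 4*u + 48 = (u - 2)*(u^3 + u^2 - 14*u - 24) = (u - 2)*(u + 3)*(u^2 - 2*u - 8) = (u - 2)*(u + 2)*(u + 3)*(u - 4)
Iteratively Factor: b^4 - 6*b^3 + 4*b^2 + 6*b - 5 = (b - 5)*(b^3 - b^2 - b + 1) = (b - 5)*(b + 1)*(b^2 - 2*b + 1) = (b - 5)*(b - 1)*(b + 1)*(b - 1)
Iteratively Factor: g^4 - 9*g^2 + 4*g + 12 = (g - 2)*(g^3 + 2*g^2 - 5*g - 6) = (g - 2)*(g + 1)*(g^2 + g - 6) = (g - 2)^2*(g + 1)*(g + 3)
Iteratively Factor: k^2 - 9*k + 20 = (k - 5)*(k - 4)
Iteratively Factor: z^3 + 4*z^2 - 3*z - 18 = (z - 2)*(z^2 + 6*z + 9) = (z - 2)*(z + 3)*(z + 3)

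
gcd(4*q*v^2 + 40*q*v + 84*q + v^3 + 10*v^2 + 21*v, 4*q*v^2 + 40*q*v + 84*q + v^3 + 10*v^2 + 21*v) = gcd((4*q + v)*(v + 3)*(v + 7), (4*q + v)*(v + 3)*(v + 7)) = 4*q*v^2 + 40*q*v + 84*q + v^3 + 10*v^2 + 21*v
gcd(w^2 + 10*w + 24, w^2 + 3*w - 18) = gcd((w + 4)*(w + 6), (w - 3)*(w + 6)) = w + 6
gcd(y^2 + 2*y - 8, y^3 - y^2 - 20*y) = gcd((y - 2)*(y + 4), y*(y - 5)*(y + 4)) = y + 4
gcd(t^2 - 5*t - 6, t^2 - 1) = t + 1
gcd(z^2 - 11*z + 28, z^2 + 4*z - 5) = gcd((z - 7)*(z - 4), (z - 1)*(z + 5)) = 1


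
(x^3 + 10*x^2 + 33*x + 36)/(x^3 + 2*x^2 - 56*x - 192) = (x^2 + 6*x + 9)/(x^2 - 2*x - 48)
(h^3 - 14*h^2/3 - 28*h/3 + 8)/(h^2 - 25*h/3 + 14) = (3*h^2 + 4*h - 4)/(3*h - 7)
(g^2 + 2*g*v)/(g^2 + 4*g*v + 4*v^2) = g/(g + 2*v)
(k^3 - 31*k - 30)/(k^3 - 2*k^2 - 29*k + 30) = (k + 1)/(k - 1)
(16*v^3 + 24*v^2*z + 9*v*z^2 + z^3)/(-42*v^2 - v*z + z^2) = (16*v^3 + 24*v^2*z + 9*v*z^2 + z^3)/(-42*v^2 - v*z + z^2)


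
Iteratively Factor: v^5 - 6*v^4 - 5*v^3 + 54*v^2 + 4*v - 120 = (v + 2)*(v^4 - 8*v^3 + 11*v^2 + 32*v - 60) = (v - 3)*(v + 2)*(v^3 - 5*v^2 - 4*v + 20) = (v - 3)*(v - 2)*(v + 2)*(v^2 - 3*v - 10) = (v - 3)*(v - 2)*(v + 2)^2*(v - 5)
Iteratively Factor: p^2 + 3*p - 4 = (p - 1)*(p + 4)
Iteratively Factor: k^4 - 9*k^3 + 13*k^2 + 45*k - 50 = (k - 5)*(k^3 - 4*k^2 - 7*k + 10) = (k - 5)*(k - 1)*(k^2 - 3*k - 10) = (k - 5)*(k - 1)*(k + 2)*(k - 5)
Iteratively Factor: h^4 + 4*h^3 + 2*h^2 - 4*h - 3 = (h - 1)*(h^3 + 5*h^2 + 7*h + 3) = (h - 1)*(h + 1)*(h^2 + 4*h + 3) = (h - 1)*(h + 1)*(h + 3)*(h + 1)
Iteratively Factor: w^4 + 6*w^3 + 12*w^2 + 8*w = (w + 2)*(w^3 + 4*w^2 + 4*w) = (w + 2)^2*(w^2 + 2*w) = w*(w + 2)^2*(w + 2)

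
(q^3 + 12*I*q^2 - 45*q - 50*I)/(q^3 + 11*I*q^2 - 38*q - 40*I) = (q + 5*I)/(q + 4*I)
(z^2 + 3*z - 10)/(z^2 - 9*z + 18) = (z^2 + 3*z - 10)/(z^2 - 9*z + 18)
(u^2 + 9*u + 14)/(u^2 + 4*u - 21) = (u + 2)/(u - 3)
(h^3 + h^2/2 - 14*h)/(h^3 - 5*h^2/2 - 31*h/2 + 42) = h/(h - 3)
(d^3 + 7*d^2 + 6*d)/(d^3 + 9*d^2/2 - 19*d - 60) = 2*d*(d + 1)/(2*d^2 - 3*d - 20)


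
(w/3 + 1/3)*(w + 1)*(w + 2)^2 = w^4/3 + 2*w^3 + 13*w^2/3 + 4*w + 4/3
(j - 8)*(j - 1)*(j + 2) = j^3 - 7*j^2 - 10*j + 16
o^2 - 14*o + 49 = (o - 7)^2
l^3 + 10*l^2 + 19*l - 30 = (l - 1)*(l + 5)*(l + 6)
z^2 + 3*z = z*(z + 3)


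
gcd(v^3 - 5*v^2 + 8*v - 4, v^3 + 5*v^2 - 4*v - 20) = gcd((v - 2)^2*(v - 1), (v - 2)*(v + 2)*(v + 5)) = v - 2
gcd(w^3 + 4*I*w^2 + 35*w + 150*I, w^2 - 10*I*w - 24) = w - 6*I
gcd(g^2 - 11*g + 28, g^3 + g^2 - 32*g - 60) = 1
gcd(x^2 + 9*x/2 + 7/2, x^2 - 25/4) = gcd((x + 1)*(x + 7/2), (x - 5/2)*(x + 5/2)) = 1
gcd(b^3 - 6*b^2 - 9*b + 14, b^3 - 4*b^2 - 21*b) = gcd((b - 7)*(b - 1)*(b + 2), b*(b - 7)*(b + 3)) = b - 7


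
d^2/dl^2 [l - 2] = 0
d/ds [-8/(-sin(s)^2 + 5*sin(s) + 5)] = 8*(5 - 2*sin(s))*cos(s)/(5*sin(s) + cos(s)^2 + 4)^2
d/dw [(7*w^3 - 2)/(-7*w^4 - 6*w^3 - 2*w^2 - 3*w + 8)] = (49*w^6 - 14*w^4 - 98*w^3 + 132*w^2 - 8*w - 6)/(49*w^8 + 84*w^7 + 64*w^6 + 66*w^5 - 72*w^4 - 84*w^3 - 23*w^2 - 48*w + 64)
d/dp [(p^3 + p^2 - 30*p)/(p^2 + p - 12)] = (p^4 + 2*p^3 - 5*p^2 - 24*p + 360)/(p^4 + 2*p^3 - 23*p^2 - 24*p + 144)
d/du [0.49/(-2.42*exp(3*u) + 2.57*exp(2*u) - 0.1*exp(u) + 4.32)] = (3.5574*exp(2*u) - 2.5186*exp(u) + 0.049)*exp(u)/(2.42*exp(3*u) - 2.57*exp(2*u) + 0.1*exp(u) - 4.32)^2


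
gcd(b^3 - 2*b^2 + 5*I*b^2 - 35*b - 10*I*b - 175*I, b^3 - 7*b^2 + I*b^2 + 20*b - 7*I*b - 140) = b^2 + b*(-7 + 5*I) - 35*I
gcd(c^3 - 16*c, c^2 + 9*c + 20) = c + 4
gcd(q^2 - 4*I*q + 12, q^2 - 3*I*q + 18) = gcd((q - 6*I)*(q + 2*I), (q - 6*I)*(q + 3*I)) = q - 6*I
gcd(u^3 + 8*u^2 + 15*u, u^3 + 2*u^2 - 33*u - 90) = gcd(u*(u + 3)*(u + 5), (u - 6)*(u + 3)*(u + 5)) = u^2 + 8*u + 15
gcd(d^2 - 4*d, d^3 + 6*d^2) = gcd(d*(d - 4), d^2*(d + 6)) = d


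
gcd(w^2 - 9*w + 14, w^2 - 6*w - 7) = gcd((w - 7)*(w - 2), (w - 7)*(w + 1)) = w - 7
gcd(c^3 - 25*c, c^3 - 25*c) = c^3 - 25*c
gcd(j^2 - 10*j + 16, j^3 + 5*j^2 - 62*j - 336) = j - 8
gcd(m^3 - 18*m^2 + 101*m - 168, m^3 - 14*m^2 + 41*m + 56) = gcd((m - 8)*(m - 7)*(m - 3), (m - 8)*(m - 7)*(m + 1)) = m^2 - 15*m + 56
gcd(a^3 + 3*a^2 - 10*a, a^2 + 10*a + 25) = a + 5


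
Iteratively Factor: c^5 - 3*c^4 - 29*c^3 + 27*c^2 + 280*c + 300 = (c + 2)*(c^4 - 5*c^3 - 19*c^2 + 65*c + 150) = (c - 5)*(c + 2)*(c^3 - 19*c - 30) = (c - 5)*(c + 2)*(c + 3)*(c^2 - 3*c - 10) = (c - 5)^2*(c + 2)*(c + 3)*(c + 2)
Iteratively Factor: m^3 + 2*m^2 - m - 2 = (m - 1)*(m^2 + 3*m + 2) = (m - 1)*(m + 1)*(m + 2)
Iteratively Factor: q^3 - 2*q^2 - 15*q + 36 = (q - 3)*(q^2 + q - 12) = (q - 3)*(q + 4)*(q - 3)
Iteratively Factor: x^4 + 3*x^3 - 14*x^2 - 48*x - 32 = (x - 4)*(x^3 + 7*x^2 + 14*x + 8) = (x - 4)*(x + 4)*(x^2 + 3*x + 2) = (x - 4)*(x + 1)*(x + 4)*(x + 2)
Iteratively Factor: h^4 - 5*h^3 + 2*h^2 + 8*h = (h - 2)*(h^3 - 3*h^2 - 4*h) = (h - 2)*(h + 1)*(h^2 - 4*h) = h*(h - 2)*(h + 1)*(h - 4)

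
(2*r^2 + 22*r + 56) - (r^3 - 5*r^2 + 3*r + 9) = -r^3 + 7*r^2 + 19*r + 47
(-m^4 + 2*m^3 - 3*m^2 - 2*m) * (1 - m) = m^5 - 3*m^4 + 5*m^3 - m^2 - 2*m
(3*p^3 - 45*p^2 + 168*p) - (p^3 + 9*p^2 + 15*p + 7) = 2*p^3 - 54*p^2 + 153*p - 7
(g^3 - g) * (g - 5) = g^4 - 5*g^3 - g^2 + 5*g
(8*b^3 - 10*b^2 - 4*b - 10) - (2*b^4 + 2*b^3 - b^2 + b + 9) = -2*b^4 + 6*b^3 - 9*b^2 - 5*b - 19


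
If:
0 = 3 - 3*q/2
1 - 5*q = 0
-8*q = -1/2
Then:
No Solution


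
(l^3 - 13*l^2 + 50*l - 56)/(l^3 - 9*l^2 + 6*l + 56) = (l - 2)/(l + 2)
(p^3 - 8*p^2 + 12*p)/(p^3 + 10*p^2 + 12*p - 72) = p*(p - 6)/(p^2 + 12*p + 36)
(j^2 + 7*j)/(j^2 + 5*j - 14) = j/(j - 2)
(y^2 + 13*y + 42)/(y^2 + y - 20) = (y^2 + 13*y + 42)/(y^2 + y - 20)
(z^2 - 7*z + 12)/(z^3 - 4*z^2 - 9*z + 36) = 1/(z + 3)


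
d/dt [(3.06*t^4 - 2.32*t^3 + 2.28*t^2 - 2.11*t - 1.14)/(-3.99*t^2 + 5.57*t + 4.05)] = (-24.4188*t^5 + 60.3894*t^4 + 23.7272*t^3 - 23.9073*t^2 + 9.3708*t - 2.1957)/(15.9201*t^4 - 44.4486*t^3 - 1.2941*t^2 + 45.117*t + 16.4025)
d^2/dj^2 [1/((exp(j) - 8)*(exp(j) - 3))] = (4*exp(3*j) - 33*exp(2*j) + 25*exp(j) + 264)*exp(j)/(exp(6*j) - 33*exp(5*j) + 435*exp(4*j) - 2915*exp(3*j) + 10440*exp(2*j) - 19008*exp(j) + 13824)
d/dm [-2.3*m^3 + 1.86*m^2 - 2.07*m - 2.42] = -6.9*m^2 + 3.72*m - 2.07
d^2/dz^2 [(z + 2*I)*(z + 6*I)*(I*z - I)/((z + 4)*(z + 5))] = (z^3*(160 + 116*I) + z^2*(960 + 1272*I) + z*(-960 + 4488*I) - 9280 + 4984*I)/(z^6 + 27*z^5 + 303*z^4 + 1809*z^3 + 6060*z^2 + 10800*z + 8000)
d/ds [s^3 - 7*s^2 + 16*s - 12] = 3*s^2 - 14*s + 16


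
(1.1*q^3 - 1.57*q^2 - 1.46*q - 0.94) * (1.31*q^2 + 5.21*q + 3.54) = 1.441*q^5 + 3.6743*q^4 - 6.1983*q^3 - 14.3958*q^2 - 10.0658*q - 3.3276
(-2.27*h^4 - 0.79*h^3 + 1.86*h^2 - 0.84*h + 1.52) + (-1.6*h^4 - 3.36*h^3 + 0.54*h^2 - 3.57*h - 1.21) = -3.87*h^4 - 4.15*h^3 + 2.4*h^2 - 4.41*h + 0.31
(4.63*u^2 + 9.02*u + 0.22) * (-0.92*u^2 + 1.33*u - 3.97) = -4.2596*u^4 - 2.1405*u^3 - 6.5869*u^2 - 35.5168*u - 0.8734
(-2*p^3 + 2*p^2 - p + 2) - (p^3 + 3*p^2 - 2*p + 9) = -3*p^3 - p^2 + p - 7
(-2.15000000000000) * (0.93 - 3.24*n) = 6.966*n - 1.9995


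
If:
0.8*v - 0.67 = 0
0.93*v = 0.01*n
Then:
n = 77.89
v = 0.84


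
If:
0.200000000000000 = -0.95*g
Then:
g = -0.21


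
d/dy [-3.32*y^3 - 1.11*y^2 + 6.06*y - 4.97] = -9.96*y^2 - 2.22*y + 6.06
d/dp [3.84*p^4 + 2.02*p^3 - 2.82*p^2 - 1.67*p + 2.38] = 15.36*p^3 + 6.06*p^2 - 5.64*p - 1.67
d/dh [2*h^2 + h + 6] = 4*h + 1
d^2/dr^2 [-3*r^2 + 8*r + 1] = -6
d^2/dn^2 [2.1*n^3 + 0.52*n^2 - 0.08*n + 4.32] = 12.6*n + 1.04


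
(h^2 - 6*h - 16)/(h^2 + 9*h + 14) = (h - 8)/(h + 7)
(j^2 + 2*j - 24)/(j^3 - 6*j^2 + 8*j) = (j + 6)/(j*(j - 2))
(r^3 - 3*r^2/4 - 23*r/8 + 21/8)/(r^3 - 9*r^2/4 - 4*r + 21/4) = (r - 3/2)/(r - 3)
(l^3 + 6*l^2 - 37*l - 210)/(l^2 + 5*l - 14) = (l^2 - l - 30)/(l - 2)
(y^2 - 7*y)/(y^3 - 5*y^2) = (y - 7)/(y*(y - 5))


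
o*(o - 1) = o^2 - o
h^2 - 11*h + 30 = (h - 6)*(h - 5)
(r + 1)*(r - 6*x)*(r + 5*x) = r^3 - r^2*x + r^2 - 30*r*x^2 - r*x - 30*x^2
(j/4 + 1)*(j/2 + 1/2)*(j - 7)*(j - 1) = j^4/8 - 3*j^3/8 - 29*j^2/8 + 3*j/8 + 7/2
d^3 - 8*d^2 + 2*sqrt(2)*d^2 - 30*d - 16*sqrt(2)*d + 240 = (d - 8)*(d - 3*sqrt(2))*(d + 5*sqrt(2))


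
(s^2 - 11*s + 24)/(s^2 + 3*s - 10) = (s^2 - 11*s + 24)/(s^2 + 3*s - 10)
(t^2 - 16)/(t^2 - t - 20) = (t - 4)/(t - 5)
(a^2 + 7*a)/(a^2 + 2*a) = (a + 7)/(a + 2)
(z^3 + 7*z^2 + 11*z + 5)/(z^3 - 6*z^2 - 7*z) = (z^2 + 6*z + 5)/(z*(z - 7))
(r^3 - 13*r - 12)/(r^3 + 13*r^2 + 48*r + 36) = (r^2 - r - 12)/(r^2 + 12*r + 36)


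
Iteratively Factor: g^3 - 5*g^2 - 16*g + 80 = (g - 5)*(g^2 - 16) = (g - 5)*(g + 4)*(g - 4)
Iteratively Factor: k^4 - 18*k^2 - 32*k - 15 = (k + 1)*(k^3 - k^2 - 17*k - 15) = (k + 1)*(k + 3)*(k^2 - 4*k - 5) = (k - 5)*(k + 1)*(k + 3)*(k + 1)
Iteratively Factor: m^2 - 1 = (m - 1)*(m + 1)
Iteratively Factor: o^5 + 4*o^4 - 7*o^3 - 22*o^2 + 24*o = (o + 3)*(o^4 + o^3 - 10*o^2 + 8*o) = o*(o + 3)*(o^3 + o^2 - 10*o + 8) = o*(o - 2)*(o + 3)*(o^2 + 3*o - 4) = o*(o - 2)*(o - 1)*(o + 3)*(o + 4)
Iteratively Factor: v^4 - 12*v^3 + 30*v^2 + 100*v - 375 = (v - 5)*(v^3 - 7*v^2 - 5*v + 75) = (v - 5)^2*(v^2 - 2*v - 15) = (v - 5)^2*(v + 3)*(v - 5)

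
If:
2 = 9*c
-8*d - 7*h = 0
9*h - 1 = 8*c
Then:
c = 2/9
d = -175/648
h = 25/81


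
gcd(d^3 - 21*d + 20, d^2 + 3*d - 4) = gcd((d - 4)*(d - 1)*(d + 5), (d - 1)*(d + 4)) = d - 1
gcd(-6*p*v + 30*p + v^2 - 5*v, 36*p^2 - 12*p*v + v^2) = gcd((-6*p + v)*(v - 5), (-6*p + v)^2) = 6*p - v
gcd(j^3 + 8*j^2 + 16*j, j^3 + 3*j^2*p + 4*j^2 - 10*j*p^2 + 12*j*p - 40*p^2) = j + 4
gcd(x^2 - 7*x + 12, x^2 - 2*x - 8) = x - 4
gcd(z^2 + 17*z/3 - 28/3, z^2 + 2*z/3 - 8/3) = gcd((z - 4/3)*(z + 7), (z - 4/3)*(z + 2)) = z - 4/3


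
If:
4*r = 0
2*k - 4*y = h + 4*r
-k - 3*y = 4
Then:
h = -10*y - 8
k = -3*y - 4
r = 0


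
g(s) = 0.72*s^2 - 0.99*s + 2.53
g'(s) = 1.44*s - 0.99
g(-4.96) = 25.15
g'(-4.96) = -8.13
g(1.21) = 2.39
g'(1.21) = 0.75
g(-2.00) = 7.39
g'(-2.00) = -3.87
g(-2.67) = 10.31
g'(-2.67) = -4.83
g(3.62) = 8.38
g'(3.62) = 4.22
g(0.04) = 2.49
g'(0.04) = -0.93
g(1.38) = 2.53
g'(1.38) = 1.00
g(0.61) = 2.19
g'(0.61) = -0.11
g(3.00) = 6.04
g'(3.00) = 3.33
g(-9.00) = 69.76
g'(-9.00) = -13.95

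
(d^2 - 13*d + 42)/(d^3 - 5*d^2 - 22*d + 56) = (d - 6)/(d^2 + 2*d - 8)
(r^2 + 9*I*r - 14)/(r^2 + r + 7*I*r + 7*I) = (r + 2*I)/(r + 1)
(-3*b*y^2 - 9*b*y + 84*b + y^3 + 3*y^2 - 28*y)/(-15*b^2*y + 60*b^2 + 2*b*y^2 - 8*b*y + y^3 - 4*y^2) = (y + 7)/(5*b + y)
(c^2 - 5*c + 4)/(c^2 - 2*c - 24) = (-c^2 + 5*c - 4)/(-c^2 + 2*c + 24)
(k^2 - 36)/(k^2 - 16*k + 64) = (k^2 - 36)/(k^2 - 16*k + 64)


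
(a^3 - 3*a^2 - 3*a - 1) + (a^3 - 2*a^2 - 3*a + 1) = 2*a^3 - 5*a^2 - 6*a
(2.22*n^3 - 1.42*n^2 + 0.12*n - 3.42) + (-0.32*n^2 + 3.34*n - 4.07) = 2.22*n^3 - 1.74*n^2 + 3.46*n - 7.49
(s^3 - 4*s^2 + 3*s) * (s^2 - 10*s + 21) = s^5 - 14*s^4 + 64*s^3 - 114*s^2 + 63*s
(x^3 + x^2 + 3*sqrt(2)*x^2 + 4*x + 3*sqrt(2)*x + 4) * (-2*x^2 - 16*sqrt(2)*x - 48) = -2*x^5 - 22*sqrt(2)*x^4 - 2*x^4 - 152*x^3 - 22*sqrt(2)*x^3 - 208*sqrt(2)*x^2 - 152*x^2 - 208*sqrt(2)*x - 192*x - 192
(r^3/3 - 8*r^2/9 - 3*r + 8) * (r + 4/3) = r^4/3 - 4*r^3/9 - 113*r^2/27 + 4*r + 32/3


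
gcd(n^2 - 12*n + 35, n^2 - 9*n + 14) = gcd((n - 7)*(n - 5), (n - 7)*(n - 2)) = n - 7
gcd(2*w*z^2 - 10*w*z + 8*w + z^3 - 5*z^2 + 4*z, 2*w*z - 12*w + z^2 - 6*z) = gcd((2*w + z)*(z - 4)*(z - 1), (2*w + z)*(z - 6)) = 2*w + z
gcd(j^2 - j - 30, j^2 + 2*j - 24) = 1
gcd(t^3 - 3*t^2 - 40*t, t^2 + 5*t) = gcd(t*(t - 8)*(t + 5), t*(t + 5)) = t^2 + 5*t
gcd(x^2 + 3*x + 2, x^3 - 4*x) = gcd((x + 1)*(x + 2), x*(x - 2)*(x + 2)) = x + 2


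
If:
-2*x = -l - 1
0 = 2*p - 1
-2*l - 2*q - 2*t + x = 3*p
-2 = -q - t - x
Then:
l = -8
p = 1/2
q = 11/2 - t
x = -7/2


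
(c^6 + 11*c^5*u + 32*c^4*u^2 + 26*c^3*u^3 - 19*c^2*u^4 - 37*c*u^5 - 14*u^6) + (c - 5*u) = c^6 + 11*c^5*u + 32*c^4*u^2 + 26*c^3*u^3 - 19*c^2*u^4 - 37*c*u^5 + c - 14*u^6 - 5*u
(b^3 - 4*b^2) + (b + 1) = b^3 - 4*b^2 + b + 1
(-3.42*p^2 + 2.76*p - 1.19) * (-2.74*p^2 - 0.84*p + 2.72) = 9.3708*p^4 - 4.6896*p^3 - 8.3602*p^2 + 8.5068*p - 3.2368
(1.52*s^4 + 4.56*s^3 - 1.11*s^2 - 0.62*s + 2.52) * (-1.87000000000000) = -2.8424*s^4 - 8.5272*s^3 + 2.0757*s^2 + 1.1594*s - 4.7124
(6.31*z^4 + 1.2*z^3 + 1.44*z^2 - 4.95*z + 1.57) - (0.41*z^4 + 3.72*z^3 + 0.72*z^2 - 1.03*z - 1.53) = 5.9*z^4 - 2.52*z^3 + 0.72*z^2 - 3.92*z + 3.1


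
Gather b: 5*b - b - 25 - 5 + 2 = 4*b - 28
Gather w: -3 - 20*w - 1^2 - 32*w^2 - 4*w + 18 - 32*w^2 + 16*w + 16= -64*w^2 - 8*w + 30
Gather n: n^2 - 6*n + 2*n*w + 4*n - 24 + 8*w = n^2 + n*(2*w - 2) + 8*w - 24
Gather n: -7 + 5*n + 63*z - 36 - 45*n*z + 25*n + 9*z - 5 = n*(30 - 45*z) + 72*z - 48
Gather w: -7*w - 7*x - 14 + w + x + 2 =-6*w - 6*x - 12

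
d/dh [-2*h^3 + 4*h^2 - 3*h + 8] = -6*h^2 + 8*h - 3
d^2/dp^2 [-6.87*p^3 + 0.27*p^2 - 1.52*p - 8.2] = 0.54 - 41.22*p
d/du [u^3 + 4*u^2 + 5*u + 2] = 3*u^2 + 8*u + 5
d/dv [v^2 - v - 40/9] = 2*v - 1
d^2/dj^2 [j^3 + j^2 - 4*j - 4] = 6*j + 2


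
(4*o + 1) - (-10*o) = 14*o + 1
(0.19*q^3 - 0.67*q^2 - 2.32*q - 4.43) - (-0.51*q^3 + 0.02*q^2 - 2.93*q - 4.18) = 0.7*q^3 - 0.69*q^2 + 0.61*q - 0.25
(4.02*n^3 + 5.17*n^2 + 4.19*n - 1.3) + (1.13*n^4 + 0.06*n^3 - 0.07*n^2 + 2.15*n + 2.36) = 1.13*n^4 + 4.08*n^3 + 5.1*n^2 + 6.34*n + 1.06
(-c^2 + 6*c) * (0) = 0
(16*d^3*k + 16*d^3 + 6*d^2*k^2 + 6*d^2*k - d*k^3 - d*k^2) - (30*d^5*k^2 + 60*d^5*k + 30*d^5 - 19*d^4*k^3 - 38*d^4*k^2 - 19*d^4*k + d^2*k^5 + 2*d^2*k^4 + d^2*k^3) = -30*d^5*k^2 - 60*d^5*k - 30*d^5 + 19*d^4*k^3 + 38*d^4*k^2 + 19*d^4*k + 16*d^3*k + 16*d^3 - d^2*k^5 - 2*d^2*k^4 - d^2*k^3 + 6*d^2*k^2 + 6*d^2*k - d*k^3 - d*k^2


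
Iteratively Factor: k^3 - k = (k)*(k^2 - 1) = k*(k - 1)*(k + 1)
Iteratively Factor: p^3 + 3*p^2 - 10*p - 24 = (p + 2)*(p^2 + p - 12) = (p - 3)*(p + 2)*(p + 4)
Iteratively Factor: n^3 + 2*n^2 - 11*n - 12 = (n + 4)*(n^2 - 2*n - 3) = (n - 3)*(n + 4)*(n + 1)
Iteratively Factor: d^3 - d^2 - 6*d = (d + 2)*(d^2 - 3*d) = (d - 3)*(d + 2)*(d)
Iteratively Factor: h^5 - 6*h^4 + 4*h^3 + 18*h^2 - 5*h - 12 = (h - 1)*(h^4 - 5*h^3 - h^2 + 17*h + 12) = (h - 1)*(h + 1)*(h^3 - 6*h^2 + 5*h + 12) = (h - 3)*(h - 1)*(h + 1)*(h^2 - 3*h - 4) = (h - 4)*(h - 3)*(h - 1)*(h + 1)*(h + 1)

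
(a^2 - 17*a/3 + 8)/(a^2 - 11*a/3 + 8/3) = (a - 3)/(a - 1)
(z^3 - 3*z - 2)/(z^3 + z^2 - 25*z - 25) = (z^2 - z - 2)/(z^2 - 25)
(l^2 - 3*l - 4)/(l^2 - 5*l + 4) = (l + 1)/(l - 1)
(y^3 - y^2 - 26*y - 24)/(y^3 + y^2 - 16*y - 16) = (y - 6)/(y - 4)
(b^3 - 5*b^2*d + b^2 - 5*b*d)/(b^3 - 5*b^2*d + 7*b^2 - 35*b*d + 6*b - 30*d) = b/(b + 6)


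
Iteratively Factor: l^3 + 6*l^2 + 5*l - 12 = (l + 3)*(l^2 + 3*l - 4) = (l + 3)*(l + 4)*(l - 1)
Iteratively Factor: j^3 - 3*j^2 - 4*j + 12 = (j - 2)*(j^2 - j - 6) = (j - 2)*(j + 2)*(j - 3)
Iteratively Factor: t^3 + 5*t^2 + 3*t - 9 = (t + 3)*(t^2 + 2*t - 3) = (t + 3)^2*(t - 1)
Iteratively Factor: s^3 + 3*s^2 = (s)*(s^2 + 3*s) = s*(s + 3)*(s)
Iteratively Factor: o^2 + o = (o + 1)*(o)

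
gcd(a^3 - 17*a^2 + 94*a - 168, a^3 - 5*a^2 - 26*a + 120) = a^2 - 10*a + 24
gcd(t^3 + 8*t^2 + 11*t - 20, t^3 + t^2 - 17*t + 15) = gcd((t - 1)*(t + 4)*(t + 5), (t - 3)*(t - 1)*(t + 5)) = t^2 + 4*t - 5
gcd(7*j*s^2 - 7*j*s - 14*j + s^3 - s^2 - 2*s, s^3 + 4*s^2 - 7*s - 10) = s^2 - s - 2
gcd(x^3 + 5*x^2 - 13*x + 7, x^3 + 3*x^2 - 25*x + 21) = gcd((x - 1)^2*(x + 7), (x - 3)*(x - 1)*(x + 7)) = x^2 + 6*x - 7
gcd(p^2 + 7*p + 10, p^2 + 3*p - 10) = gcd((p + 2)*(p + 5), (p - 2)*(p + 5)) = p + 5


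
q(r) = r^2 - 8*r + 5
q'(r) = 2*r - 8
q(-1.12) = 15.21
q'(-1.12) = -10.24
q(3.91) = -10.99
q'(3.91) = -0.18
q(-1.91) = 23.93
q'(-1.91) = -11.82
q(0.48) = 1.39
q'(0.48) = -7.04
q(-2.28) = 28.44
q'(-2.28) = -12.56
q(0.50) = 1.25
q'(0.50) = -7.00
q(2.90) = -9.79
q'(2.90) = -2.20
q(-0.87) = 12.72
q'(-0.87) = -9.74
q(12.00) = 53.00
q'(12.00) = 16.00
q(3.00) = -10.00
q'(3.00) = -2.00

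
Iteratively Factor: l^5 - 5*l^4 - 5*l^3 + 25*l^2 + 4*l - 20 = (l - 5)*(l^4 - 5*l^2 + 4) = (l - 5)*(l + 1)*(l^3 - l^2 - 4*l + 4) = (l - 5)*(l - 2)*(l + 1)*(l^2 + l - 2) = (l - 5)*(l - 2)*(l + 1)*(l + 2)*(l - 1)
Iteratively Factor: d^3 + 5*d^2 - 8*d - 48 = (d - 3)*(d^2 + 8*d + 16) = (d - 3)*(d + 4)*(d + 4)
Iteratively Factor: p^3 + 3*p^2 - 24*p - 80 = (p + 4)*(p^2 - p - 20) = (p - 5)*(p + 4)*(p + 4)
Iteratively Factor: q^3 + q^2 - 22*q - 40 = (q - 5)*(q^2 + 6*q + 8) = (q - 5)*(q + 2)*(q + 4)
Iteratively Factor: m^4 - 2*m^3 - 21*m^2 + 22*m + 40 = (m + 4)*(m^3 - 6*m^2 + 3*m + 10) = (m - 2)*(m + 4)*(m^2 - 4*m - 5) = (m - 5)*(m - 2)*(m + 4)*(m + 1)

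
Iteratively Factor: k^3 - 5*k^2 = (k - 5)*(k^2) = k*(k - 5)*(k)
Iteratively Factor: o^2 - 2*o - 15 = (o + 3)*(o - 5)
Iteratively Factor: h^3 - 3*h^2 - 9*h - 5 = (h + 1)*(h^2 - 4*h - 5) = (h + 1)^2*(h - 5)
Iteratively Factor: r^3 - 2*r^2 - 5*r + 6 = (r - 3)*(r^2 + r - 2) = (r - 3)*(r + 2)*(r - 1)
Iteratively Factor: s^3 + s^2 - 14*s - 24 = (s + 3)*(s^2 - 2*s - 8) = (s - 4)*(s + 3)*(s + 2)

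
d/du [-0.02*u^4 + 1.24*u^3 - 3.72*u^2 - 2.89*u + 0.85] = -0.08*u^3 + 3.72*u^2 - 7.44*u - 2.89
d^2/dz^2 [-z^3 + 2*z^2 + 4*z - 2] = 4 - 6*z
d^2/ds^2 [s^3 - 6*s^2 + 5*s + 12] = 6*s - 12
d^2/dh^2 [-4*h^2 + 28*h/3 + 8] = -8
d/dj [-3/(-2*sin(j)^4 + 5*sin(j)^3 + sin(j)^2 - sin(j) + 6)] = 3*(-8*sin(j)^3 + 15*sin(j)^2 + 2*sin(j) - 1)*cos(j)/(-2*sin(j)^4 + 5*sin(j)^3 + sin(j)^2 - sin(j) + 6)^2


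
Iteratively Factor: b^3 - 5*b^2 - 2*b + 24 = (b - 3)*(b^2 - 2*b - 8) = (b - 3)*(b + 2)*(b - 4)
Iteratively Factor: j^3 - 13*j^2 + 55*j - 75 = (j - 3)*(j^2 - 10*j + 25) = (j - 5)*(j - 3)*(j - 5)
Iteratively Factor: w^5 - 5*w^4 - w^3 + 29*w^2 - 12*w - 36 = (w - 3)*(w^4 - 2*w^3 - 7*w^2 + 8*w + 12) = (w - 3)*(w + 2)*(w^3 - 4*w^2 + w + 6) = (w - 3)^2*(w + 2)*(w^2 - w - 2) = (w - 3)^2*(w - 2)*(w + 2)*(w + 1)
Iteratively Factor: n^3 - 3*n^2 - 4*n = (n)*(n^2 - 3*n - 4) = n*(n + 1)*(n - 4)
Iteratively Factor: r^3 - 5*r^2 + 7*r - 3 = (r - 1)*(r^2 - 4*r + 3) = (r - 3)*(r - 1)*(r - 1)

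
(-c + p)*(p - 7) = -c*p + 7*c + p^2 - 7*p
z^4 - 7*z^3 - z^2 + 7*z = z*(z - 7)*(z - 1)*(z + 1)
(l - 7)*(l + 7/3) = l^2 - 14*l/3 - 49/3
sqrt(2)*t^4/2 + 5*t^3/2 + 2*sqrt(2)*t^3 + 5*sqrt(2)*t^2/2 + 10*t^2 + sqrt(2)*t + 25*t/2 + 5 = (t + 1)^2*(t + 5*sqrt(2)/2)*(sqrt(2)*t/2 + sqrt(2))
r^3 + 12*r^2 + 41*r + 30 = (r + 1)*(r + 5)*(r + 6)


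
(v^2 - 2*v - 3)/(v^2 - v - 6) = (v + 1)/(v + 2)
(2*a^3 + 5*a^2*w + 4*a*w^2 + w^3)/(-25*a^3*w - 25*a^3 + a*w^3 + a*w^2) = (2*a^3 + 5*a^2*w + 4*a*w^2 + w^3)/(a*(-25*a^2*w - 25*a^2 + w^3 + w^2))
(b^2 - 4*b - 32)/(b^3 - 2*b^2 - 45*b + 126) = (b^2 - 4*b - 32)/(b^3 - 2*b^2 - 45*b + 126)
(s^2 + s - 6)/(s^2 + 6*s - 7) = (s^2 + s - 6)/(s^2 + 6*s - 7)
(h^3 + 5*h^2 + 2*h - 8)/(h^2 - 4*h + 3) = (h^2 + 6*h + 8)/(h - 3)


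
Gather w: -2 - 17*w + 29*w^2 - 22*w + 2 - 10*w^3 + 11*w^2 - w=-10*w^3 + 40*w^2 - 40*w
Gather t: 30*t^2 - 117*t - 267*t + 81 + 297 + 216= 30*t^2 - 384*t + 594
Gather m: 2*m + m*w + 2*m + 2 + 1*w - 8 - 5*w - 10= m*(w + 4) - 4*w - 16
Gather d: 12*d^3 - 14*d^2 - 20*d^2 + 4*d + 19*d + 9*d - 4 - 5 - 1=12*d^3 - 34*d^2 + 32*d - 10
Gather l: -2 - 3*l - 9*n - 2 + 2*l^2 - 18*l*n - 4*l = 2*l^2 + l*(-18*n - 7) - 9*n - 4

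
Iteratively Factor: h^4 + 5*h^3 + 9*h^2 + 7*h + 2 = (h + 2)*(h^3 + 3*h^2 + 3*h + 1) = (h + 1)*(h + 2)*(h^2 + 2*h + 1) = (h + 1)^2*(h + 2)*(h + 1)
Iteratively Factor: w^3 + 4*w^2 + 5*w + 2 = (w + 2)*(w^2 + 2*w + 1) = (w + 1)*(w + 2)*(w + 1)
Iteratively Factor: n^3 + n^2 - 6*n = (n)*(n^2 + n - 6) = n*(n - 2)*(n + 3)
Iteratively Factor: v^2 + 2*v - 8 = (v + 4)*(v - 2)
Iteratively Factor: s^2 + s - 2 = (s - 1)*(s + 2)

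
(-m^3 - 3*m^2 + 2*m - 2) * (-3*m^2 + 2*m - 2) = 3*m^5 + 7*m^4 - 10*m^3 + 16*m^2 - 8*m + 4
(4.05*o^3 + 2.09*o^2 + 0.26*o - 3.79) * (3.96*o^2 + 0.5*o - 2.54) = 16.038*o^5 + 10.3014*o^4 - 8.2124*o^3 - 20.187*o^2 - 2.5554*o + 9.6266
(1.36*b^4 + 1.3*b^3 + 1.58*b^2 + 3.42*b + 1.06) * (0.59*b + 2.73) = 0.8024*b^5 + 4.4798*b^4 + 4.4812*b^3 + 6.3312*b^2 + 9.962*b + 2.8938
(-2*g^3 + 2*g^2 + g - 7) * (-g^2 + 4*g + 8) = 2*g^5 - 10*g^4 - 9*g^3 + 27*g^2 - 20*g - 56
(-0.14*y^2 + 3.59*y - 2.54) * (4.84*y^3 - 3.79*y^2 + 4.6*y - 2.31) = -0.6776*y^5 + 17.9062*y^4 - 26.5437*y^3 + 26.464*y^2 - 19.9769*y + 5.8674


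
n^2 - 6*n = n*(n - 6)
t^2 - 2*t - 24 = (t - 6)*(t + 4)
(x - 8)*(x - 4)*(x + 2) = x^3 - 10*x^2 + 8*x + 64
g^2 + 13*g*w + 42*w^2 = (g + 6*w)*(g + 7*w)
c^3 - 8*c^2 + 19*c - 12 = (c - 4)*(c - 3)*(c - 1)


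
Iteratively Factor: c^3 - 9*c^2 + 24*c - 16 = (c - 4)*(c^2 - 5*c + 4) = (c - 4)*(c - 1)*(c - 4)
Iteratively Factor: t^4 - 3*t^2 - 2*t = (t + 1)*(t^3 - t^2 - 2*t) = (t + 1)^2*(t^2 - 2*t) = t*(t + 1)^2*(t - 2)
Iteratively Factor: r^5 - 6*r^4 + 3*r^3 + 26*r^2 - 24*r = (r - 4)*(r^4 - 2*r^3 - 5*r^2 + 6*r) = (r - 4)*(r + 2)*(r^3 - 4*r^2 + 3*r) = (r - 4)*(r - 3)*(r + 2)*(r^2 - r) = r*(r - 4)*(r - 3)*(r + 2)*(r - 1)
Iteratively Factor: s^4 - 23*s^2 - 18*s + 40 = (s + 4)*(s^3 - 4*s^2 - 7*s + 10) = (s + 2)*(s + 4)*(s^2 - 6*s + 5) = (s - 5)*(s + 2)*(s + 4)*(s - 1)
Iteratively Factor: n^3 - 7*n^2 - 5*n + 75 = (n - 5)*(n^2 - 2*n - 15) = (n - 5)*(n + 3)*(n - 5)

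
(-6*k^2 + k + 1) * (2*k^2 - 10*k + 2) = -12*k^4 + 62*k^3 - 20*k^2 - 8*k + 2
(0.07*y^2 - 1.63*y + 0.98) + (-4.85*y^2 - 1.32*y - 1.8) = -4.78*y^2 - 2.95*y - 0.82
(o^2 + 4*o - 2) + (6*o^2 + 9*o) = 7*o^2 + 13*o - 2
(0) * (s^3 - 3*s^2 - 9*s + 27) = 0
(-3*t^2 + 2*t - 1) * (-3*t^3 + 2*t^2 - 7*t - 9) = 9*t^5 - 12*t^4 + 28*t^3 + 11*t^2 - 11*t + 9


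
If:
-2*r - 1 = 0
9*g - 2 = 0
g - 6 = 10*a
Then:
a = -26/45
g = 2/9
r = -1/2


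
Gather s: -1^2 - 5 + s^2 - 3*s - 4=s^2 - 3*s - 10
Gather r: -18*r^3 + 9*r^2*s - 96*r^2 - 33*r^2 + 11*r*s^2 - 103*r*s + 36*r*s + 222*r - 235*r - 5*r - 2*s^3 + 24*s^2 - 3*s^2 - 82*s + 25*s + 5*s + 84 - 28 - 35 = -18*r^3 + r^2*(9*s - 129) + r*(11*s^2 - 67*s - 18) - 2*s^3 + 21*s^2 - 52*s + 21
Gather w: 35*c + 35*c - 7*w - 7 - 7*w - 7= 70*c - 14*w - 14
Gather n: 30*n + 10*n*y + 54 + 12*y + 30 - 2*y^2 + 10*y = n*(10*y + 30) - 2*y^2 + 22*y + 84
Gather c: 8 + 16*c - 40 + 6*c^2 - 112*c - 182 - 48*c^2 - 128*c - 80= -42*c^2 - 224*c - 294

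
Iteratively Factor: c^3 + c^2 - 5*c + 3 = (c + 3)*(c^2 - 2*c + 1) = (c - 1)*(c + 3)*(c - 1)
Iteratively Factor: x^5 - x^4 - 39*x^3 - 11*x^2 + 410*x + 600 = (x + 3)*(x^4 - 4*x^3 - 27*x^2 + 70*x + 200) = (x + 3)*(x + 4)*(x^3 - 8*x^2 + 5*x + 50) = (x + 2)*(x + 3)*(x + 4)*(x^2 - 10*x + 25) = (x - 5)*(x + 2)*(x + 3)*(x + 4)*(x - 5)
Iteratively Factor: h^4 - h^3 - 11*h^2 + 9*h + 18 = (h - 2)*(h^3 + h^2 - 9*h - 9) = (h - 2)*(h + 1)*(h^2 - 9) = (h - 2)*(h + 1)*(h + 3)*(h - 3)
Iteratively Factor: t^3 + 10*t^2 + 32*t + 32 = (t + 4)*(t^2 + 6*t + 8) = (t + 4)^2*(t + 2)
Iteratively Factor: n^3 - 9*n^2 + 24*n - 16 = (n - 1)*(n^2 - 8*n + 16) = (n - 4)*(n - 1)*(n - 4)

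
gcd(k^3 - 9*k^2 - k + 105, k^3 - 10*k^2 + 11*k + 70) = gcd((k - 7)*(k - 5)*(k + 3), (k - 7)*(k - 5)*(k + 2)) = k^2 - 12*k + 35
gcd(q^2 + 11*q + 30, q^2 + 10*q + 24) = q + 6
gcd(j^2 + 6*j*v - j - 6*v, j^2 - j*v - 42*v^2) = j + 6*v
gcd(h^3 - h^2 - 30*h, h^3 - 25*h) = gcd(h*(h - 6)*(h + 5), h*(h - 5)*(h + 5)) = h^2 + 5*h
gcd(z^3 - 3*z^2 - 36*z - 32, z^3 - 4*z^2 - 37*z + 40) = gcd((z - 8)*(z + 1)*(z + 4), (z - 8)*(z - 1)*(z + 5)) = z - 8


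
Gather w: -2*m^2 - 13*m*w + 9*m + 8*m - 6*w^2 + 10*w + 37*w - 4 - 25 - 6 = -2*m^2 + 17*m - 6*w^2 + w*(47 - 13*m) - 35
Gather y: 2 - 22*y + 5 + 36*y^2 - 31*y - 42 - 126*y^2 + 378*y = -90*y^2 + 325*y - 35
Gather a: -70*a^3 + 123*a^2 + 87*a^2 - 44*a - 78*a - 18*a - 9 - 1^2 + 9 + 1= -70*a^3 + 210*a^2 - 140*a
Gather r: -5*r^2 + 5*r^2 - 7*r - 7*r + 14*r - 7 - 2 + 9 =0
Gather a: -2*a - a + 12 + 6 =18 - 3*a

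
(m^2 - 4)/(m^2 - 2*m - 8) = (m - 2)/(m - 4)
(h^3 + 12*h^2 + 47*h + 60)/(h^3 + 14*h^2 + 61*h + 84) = (h + 5)/(h + 7)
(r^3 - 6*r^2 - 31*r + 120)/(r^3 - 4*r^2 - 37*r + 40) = (r - 3)/(r - 1)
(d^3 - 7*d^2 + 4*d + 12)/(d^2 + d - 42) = (d^2 - d - 2)/(d + 7)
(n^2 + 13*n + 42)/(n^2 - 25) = (n^2 + 13*n + 42)/(n^2 - 25)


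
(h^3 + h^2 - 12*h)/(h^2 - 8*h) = (h^2 + h - 12)/(h - 8)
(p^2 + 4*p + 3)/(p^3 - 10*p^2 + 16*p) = (p^2 + 4*p + 3)/(p*(p^2 - 10*p + 16))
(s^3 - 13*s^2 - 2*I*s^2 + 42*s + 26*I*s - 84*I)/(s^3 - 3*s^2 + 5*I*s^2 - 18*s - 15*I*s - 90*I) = (s^2 - s*(7 + 2*I) + 14*I)/(s^2 + s*(3 + 5*I) + 15*I)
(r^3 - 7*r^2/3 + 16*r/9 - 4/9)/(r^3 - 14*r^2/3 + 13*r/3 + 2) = (9*r^3 - 21*r^2 + 16*r - 4)/(3*(3*r^3 - 14*r^2 + 13*r + 6))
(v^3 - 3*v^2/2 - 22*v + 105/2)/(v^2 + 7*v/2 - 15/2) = (2*v^2 - 13*v + 21)/(2*v - 3)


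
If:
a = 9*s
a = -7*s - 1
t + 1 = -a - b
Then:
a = -9/16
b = -t - 7/16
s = -1/16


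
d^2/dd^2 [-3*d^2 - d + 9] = -6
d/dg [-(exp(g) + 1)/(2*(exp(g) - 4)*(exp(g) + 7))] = (exp(2*g) + 2*exp(g) + 31)*exp(g)/(2*(exp(4*g) + 6*exp(3*g) - 47*exp(2*g) - 168*exp(g) + 784))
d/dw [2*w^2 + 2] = 4*w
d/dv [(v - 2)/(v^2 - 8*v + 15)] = (v^2 - 8*v - 2*(v - 4)*(v - 2) + 15)/(v^2 - 8*v + 15)^2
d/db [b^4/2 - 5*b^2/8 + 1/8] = b*(8*b^2 - 5)/4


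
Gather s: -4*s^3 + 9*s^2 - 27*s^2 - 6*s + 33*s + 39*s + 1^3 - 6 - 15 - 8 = -4*s^3 - 18*s^2 + 66*s - 28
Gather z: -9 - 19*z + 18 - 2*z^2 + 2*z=-2*z^2 - 17*z + 9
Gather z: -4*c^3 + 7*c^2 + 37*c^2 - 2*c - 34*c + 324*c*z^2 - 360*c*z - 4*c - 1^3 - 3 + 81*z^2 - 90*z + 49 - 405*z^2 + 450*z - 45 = -4*c^3 + 44*c^2 - 40*c + z^2*(324*c - 324) + z*(360 - 360*c)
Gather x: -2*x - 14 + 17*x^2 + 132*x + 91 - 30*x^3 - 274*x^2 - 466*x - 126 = -30*x^3 - 257*x^2 - 336*x - 49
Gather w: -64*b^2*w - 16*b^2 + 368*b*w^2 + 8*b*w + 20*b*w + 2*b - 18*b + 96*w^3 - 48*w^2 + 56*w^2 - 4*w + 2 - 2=-16*b^2 - 16*b + 96*w^3 + w^2*(368*b + 8) + w*(-64*b^2 + 28*b - 4)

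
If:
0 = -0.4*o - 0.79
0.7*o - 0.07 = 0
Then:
No Solution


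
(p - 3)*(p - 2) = p^2 - 5*p + 6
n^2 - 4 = (n - 2)*(n + 2)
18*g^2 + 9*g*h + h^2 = (3*g + h)*(6*g + h)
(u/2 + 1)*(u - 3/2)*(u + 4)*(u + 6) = u^4/2 + 21*u^3/4 + 13*u^2 - 9*u - 36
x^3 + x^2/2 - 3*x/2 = x*(x - 1)*(x + 3/2)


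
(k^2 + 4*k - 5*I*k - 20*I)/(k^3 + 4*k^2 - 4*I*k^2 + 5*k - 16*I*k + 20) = 1/(k + I)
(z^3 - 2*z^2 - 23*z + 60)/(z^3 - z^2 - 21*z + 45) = (z - 4)/(z - 3)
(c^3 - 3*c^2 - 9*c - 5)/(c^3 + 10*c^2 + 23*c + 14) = (c^2 - 4*c - 5)/(c^2 + 9*c + 14)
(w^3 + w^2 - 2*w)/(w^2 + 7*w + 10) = w*(w - 1)/(w + 5)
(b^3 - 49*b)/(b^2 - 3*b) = (b^2 - 49)/(b - 3)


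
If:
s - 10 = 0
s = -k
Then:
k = -10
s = 10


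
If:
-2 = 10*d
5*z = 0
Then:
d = -1/5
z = 0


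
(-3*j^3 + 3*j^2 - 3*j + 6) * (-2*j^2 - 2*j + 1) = 6*j^5 - 3*j^3 - 3*j^2 - 15*j + 6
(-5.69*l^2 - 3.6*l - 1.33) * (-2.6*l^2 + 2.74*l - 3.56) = 14.794*l^4 - 6.2306*l^3 + 13.8504*l^2 + 9.1718*l + 4.7348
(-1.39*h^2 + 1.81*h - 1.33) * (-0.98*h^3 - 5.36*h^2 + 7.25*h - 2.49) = 1.3622*h^5 + 5.6766*h^4 - 18.4757*h^3 + 23.7124*h^2 - 14.1494*h + 3.3117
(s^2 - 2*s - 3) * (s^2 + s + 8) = s^4 - s^3 + 3*s^2 - 19*s - 24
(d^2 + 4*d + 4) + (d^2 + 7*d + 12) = 2*d^2 + 11*d + 16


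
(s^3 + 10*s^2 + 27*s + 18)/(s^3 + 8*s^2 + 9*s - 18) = (s + 1)/(s - 1)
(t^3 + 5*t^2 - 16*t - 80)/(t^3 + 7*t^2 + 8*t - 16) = (t^2 + t - 20)/(t^2 + 3*t - 4)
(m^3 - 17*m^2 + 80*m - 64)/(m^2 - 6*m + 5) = (m^2 - 16*m + 64)/(m - 5)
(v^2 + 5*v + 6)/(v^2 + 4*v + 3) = (v + 2)/(v + 1)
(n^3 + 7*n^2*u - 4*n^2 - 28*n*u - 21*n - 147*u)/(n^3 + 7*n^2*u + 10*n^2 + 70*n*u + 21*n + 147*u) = (n - 7)/(n + 7)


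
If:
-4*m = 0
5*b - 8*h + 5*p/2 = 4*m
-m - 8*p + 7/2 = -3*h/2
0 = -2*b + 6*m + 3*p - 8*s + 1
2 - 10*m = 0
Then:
No Solution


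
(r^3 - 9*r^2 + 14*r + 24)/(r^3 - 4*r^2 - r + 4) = (r - 6)/(r - 1)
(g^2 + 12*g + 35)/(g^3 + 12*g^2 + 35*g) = 1/g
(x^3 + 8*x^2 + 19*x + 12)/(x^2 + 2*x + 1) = (x^2 + 7*x + 12)/(x + 1)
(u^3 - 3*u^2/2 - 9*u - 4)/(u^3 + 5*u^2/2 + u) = (u - 4)/u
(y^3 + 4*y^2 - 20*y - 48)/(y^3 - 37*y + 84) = (y^2 + 8*y + 12)/(y^2 + 4*y - 21)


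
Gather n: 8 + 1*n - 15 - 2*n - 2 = -n - 9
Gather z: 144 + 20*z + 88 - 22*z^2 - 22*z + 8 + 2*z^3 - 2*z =2*z^3 - 22*z^2 - 4*z + 240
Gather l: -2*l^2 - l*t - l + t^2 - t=-2*l^2 + l*(-t - 1) + t^2 - t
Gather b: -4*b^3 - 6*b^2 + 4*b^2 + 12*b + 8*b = -4*b^3 - 2*b^2 + 20*b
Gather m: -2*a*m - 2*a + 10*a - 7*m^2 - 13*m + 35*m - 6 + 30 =8*a - 7*m^2 + m*(22 - 2*a) + 24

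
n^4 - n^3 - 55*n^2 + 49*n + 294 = (n - 7)*(n - 3)*(n + 2)*(n + 7)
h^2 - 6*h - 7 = (h - 7)*(h + 1)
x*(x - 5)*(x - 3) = x^3 - 8*x^2 + 15*x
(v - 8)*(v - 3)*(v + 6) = v^3 - 5*v^2 - 42*v + 144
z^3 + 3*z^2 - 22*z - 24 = (z - 4)*(z + 1)*(z + 6)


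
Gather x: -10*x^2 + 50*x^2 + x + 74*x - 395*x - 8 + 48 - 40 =40*x^2 - 320*x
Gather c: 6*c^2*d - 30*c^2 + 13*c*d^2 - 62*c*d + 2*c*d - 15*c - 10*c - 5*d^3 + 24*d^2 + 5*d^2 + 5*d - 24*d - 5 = c^2*(6*d - 30) + c*(13*d^2 - 60*d - 25) - 5*d^3 + 29*d^2 - 19*d - 5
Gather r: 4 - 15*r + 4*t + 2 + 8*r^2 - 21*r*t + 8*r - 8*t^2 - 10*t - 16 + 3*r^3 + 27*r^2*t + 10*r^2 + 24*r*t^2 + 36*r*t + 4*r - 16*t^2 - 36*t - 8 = 3*r^3 + r^2*(27*t + 18) + r*(24*t^2 + 15*t - 3) - 24*t^2 - 42*t - 18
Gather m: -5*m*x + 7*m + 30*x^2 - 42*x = m*(7 - 5*x) + 30*x^2 - 42*x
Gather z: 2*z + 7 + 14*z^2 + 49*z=14*z^2 + 51*z + 7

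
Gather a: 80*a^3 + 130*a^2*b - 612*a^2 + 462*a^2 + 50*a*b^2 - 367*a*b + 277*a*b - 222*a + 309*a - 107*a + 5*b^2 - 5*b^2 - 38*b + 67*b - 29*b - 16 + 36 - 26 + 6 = 80*a^3 + a^2*(130*b - 150) + a*(50*b^2 - 90*b - 20)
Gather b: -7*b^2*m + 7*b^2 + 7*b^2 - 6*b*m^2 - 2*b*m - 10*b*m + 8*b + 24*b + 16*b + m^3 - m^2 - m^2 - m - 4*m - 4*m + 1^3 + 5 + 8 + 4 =b^2*(14 - 7*m) + b*(-6*m^2 - 12*m + 48) + m^3 - 2*m^2 - 9*m + 18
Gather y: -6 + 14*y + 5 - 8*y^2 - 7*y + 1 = -8*y^2 + 7*y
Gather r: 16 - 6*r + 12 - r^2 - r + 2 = -r^2 - 7*r + 30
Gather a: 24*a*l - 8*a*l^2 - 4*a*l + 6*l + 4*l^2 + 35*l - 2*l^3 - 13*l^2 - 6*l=a*(-8*l^2 + 20*l) - 2*l^3 - 9*l^2 + 35*l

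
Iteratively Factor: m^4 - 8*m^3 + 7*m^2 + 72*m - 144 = (m + 3)*(m^3 - 11*m^2 + 40*m - 48) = (m - 4)*(m + 3)*(m^2 - 7*m + 12) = (m - 4)*(m - 3)*(m + 3)*(m - 4)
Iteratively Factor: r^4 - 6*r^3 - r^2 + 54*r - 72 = (r - 4)*(r^3 - 2*r^2 - 9*r + 18) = (r - 4)*(r + 3)*(r^2 - 5*r + 6) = (r - 4)*(r - 3)*(r + 3)*(r - 2)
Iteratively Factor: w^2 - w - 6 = (w - 3)*(w + 2)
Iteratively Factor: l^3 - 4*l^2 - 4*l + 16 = (l - 4)*(l^2 - 4) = (l - 4)*(l + 2)*(l - 2)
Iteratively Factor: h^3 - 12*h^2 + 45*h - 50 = (h - 5)*(h^2 - 7*h + 10) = (h - 5)^2*(h - 2)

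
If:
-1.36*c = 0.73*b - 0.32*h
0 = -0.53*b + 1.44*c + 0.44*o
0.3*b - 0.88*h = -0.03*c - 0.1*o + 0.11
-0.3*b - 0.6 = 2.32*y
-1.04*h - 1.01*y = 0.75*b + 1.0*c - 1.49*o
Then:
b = -0.19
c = 0.05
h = -0.23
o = -0.38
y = -0.23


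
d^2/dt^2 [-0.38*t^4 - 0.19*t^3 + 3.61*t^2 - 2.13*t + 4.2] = -4.56*t^2 - 1.14*t + 7.22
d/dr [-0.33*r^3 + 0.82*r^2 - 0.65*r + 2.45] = -0.99*r^2 + 1.64*r - 0.65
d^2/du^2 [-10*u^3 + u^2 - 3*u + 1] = 2 - 60*u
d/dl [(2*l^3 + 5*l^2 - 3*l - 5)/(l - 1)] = (4*l^3 - l^2 - 10*l + 8)/(l^2 - 2*l + 1)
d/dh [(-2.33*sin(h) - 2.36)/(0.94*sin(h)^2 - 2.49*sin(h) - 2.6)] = (2.1902*sin(h)^2 + 4.4368*sin(h) + 0.1816)*cos(h)/(0.8836*sin(h)^4 - 4.6812*sin(h)^3 + 1.3121*sin(h)^2 + 12.948*sin(h) + 6.76)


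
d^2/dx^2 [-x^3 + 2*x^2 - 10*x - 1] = 4 - 6*x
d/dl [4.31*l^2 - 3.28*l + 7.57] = 8.62*l - 3.28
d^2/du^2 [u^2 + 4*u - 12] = 2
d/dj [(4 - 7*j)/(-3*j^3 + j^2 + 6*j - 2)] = (21*j^3 - 7*j^2 - 42*j + (7*j - 4)*(-9*j^2 + 2*j + 6) + 14)/(3*j^3 - j^2 - 6*j + 2)^2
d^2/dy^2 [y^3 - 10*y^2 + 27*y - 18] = 6*y - 20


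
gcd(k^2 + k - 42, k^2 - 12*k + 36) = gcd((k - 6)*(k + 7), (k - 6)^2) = k - 6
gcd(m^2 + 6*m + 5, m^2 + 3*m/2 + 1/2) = m + 1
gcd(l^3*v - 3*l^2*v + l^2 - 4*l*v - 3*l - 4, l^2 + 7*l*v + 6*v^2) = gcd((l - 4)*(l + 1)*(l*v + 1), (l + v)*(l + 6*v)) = 1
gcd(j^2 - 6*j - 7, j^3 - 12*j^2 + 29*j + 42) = j^2 - 6*j - 7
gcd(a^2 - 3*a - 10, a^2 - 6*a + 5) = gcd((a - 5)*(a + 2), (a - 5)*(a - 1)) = a - 5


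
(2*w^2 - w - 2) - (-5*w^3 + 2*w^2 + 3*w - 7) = 5*w^3 - 4*w + 5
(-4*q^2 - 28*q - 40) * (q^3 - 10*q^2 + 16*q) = -4*q^5 + 12*q^4 + 176*q^3 - 48*q^2 - 640*q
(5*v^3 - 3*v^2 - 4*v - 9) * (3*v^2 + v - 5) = 15*v^5 - 4*v^4 - 40*v^3 - 16*v^2 + 11*v + 45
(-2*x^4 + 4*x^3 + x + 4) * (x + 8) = -2*x^5 - 12*x^4 + 32*x^3 + x^2 + 12*x + 32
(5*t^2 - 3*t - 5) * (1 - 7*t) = -35*t^3 + 26*t^2 + 32*t - 5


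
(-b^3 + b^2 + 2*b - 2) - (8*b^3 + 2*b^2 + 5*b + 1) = -9*b^3 - b^2 - 3*b - 3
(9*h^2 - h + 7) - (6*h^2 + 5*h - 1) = 3*h^2 - 6*h + 8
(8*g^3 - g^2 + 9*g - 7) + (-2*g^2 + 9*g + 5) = 8*g^3 - 3*g^2 + 18*g - 2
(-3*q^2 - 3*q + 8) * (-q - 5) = 3*q^3 + 18*q^2 + 7*q - 40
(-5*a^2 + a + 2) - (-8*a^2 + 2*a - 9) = 3*a^2 - a + 11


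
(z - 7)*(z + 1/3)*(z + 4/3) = z^3 - 16*z^2/3 - 101*z/9 - 28/9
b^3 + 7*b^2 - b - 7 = (b - 1)*(b + 1)*(b + 7)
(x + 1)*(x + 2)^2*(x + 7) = x^4 + 12*x^3 + 43*x^2 + 60*x + 28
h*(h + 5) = h^2 + 5*h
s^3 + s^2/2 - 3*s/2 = s*(s - 1)*(s + 3/2)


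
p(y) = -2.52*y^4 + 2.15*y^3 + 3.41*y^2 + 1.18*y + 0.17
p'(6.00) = -1902.98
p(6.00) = -2671.51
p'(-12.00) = 18266.38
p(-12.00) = -55492.87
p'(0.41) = 4.37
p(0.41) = 1.30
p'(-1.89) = 79.38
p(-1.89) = -36.55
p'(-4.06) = 754.40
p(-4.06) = -777.00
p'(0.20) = 2.72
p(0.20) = 0.56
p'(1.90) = -31.72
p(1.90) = -3.37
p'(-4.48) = 1006.43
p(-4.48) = -1145.10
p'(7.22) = -3407.13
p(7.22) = -5852.14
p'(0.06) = 1.61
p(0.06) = 0.25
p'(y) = -10.08*y^3 + 6.45*y^2 + 6.82*y + 1.18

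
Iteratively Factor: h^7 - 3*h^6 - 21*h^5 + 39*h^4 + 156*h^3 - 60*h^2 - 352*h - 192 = (h + 2)*(h^6 - 5*h^5 - 11*h^4 + 61*h^3 + 34*h^2 - 128*h - 96) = (h + 1)*(h + 2)*(h^5 - 6*h^4 - 5*h^3 + 66*h^2 - 32*h - 96) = (h + 1)*(h + 2)*(h + 3)*(h^4 - 9*h^3 + 22*h^2 - 32) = (h - 4)*(h + 1)*(h + 2)*(h + 3)*(h^3 - 5*h^2 + 2*h + 8) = (h - 4)*(h - 2)*(h + 1)*(h + 2)*(h + 3)*(h^2 - 3*h - 4) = (h - 4)*(h - 2)*(h + 1)^2*(h + 2)*(h + 3)*(h - 4)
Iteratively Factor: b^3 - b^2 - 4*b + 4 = (b - 2)*(b^2 + b - 2) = (b - 2)*(b - 1)*(b + 2)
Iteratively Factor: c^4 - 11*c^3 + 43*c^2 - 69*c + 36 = (c - 4)*(c^3 - 7*c^2 + 15*c - 9) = (c - 4)*(c - 3)*(c^2 - 4*c + 3) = (c - 4)*(c - 3)^2*(c - 1)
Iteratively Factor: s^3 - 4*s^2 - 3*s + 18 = (s - 3)*(s^2 - s - 6) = (s - 3)^2*(s + 2)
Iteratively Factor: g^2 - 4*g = (g - 4)*(g)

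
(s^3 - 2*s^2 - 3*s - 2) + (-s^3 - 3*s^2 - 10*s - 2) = -5*s^2 - 13*s - 4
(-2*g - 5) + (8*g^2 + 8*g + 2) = 8*g^2 + 6*g - 3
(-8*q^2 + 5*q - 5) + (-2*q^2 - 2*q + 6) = -10*q^2 + 3*q + 1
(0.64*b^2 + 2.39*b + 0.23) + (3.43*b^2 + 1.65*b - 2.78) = 4.07*b^2 + 4.04*b - 2.55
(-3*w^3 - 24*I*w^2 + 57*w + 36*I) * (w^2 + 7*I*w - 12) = -3*w^5 - 45*I*w^4 + 261*w^3 + 723*I*w^2 - 936*w - 432*I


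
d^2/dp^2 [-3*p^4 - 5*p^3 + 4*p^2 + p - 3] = -36*p^2 - 30*p + 8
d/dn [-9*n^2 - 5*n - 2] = -18*n - 5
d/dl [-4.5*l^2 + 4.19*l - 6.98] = 4.19 - 9.0*l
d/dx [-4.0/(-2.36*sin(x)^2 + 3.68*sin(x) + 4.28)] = (14.72 - 18.88*sin(x))*cos(x)/(-2.36*sin(x)^2 + 3.68*sin(x) + 4.28)^2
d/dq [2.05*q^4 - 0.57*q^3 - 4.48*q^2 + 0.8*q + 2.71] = 8.2*q^3 - 1.71*q^2 - 8.96*q + 0.8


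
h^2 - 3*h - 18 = (h - 6)*(h + 3)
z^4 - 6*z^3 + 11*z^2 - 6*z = z*(z - 3)*(z - 2)*(z - 1)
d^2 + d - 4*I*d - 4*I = (d + 1)*(d - 4*I)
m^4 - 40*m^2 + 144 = (m - 6)*(m - 2)*(m + 2)*(m + 6)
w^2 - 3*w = w*(w - 3)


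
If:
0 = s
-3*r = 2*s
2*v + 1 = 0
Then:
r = 0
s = 0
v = -1/2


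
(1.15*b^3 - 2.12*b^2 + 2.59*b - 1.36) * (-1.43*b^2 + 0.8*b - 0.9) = -1.6445*b^5 + 3.9516*b^4 - 6.4347*b^3 + 5.9248*b^2 - 3.419*b + 1.224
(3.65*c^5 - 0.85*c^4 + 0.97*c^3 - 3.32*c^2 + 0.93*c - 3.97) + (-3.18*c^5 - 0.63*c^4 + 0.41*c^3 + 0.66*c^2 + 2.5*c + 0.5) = 0.47*c^5 - 1.48*c^4 + 1.38*c^3 - 2.66*c^2 + 3.43*c - 3.47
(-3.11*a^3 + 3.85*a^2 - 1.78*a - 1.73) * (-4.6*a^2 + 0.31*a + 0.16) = 14.306*a^5 - 18.6741*a^4 + 8.8839*a^3 + 8.0222*a^2 - 0.8211*a - 0.2768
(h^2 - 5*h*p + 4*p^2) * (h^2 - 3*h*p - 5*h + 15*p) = h^4 - 8*h^3*p - 5*h^3 + 19*h^2*p^2 + 40*h^2*p - 12*h*p^3 - 95*h*p^2 + 60*p^3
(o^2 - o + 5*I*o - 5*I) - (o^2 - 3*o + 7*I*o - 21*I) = 2*o - 2*I*o + 16*I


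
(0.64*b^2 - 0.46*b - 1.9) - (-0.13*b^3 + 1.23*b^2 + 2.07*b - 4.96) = 0.13*b^3 - 0.59*b^2 - 2.53*b + 3.06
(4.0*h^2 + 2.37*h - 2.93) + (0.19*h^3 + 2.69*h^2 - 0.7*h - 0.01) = 0.19*h^3 + 6.69*h^2 + 1.67*h - 2.94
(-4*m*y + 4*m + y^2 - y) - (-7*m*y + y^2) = 3*m*y + 4*m - y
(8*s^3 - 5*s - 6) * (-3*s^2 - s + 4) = -24*s^5 - 8*s^4 + 47*s^3 + 23*s^2 - 14*s - 24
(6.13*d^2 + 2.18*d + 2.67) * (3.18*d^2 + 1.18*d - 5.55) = 19.4934*d^4 + 14.1658*d^3 - 22.9585*d^2 - 8.9484*d - 14.8185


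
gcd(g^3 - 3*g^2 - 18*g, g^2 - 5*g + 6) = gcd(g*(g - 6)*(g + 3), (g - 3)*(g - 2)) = 1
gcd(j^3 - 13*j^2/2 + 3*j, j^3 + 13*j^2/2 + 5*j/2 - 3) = j - 1/2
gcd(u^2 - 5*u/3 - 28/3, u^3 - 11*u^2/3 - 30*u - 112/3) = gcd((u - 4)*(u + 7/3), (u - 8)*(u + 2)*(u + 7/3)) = u + 7/3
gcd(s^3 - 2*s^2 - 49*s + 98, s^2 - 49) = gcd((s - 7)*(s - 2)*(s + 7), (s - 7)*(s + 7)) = s^2 - 49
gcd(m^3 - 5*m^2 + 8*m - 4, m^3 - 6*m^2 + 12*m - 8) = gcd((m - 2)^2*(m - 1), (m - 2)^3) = m^2 - 4*m + 4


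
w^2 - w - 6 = (w - 3)*(w + 2)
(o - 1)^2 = o^2 - 2*o + 1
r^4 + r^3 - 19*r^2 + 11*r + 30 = (r - 3)*(r - 2)*(r + 1)*(r + 5)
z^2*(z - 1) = z^3 - z^2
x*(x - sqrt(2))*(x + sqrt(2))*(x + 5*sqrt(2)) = x^4 + 5*sqrt(2)*x^3 - 2*x^2 - 10*sqrt(2)*x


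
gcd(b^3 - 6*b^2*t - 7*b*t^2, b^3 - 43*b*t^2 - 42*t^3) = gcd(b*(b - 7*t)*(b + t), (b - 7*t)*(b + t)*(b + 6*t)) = -b^2 + 6*b*t + 7*t^2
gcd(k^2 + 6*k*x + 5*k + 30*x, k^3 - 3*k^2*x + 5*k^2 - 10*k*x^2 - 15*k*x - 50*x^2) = k + 5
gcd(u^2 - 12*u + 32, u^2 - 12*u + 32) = u^2 - 12*u + 32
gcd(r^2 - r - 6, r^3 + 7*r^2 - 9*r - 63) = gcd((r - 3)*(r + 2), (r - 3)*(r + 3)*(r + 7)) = r - 3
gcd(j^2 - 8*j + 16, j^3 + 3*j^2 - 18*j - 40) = j - 4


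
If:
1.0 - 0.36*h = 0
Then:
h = 2.78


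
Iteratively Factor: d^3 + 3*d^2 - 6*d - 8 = (d - 2)*(d^2 + 5*d + 4) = (d - 2)*(d + 4)*(d + 1)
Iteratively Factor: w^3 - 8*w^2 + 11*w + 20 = (w - 4)*(w^2 - 4*w - 5) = (w - 4)*(w + 1)*(w - 5)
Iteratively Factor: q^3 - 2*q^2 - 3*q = (q + 1)*(q^2 - 3*q) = q*(q + 1)*(q - 3)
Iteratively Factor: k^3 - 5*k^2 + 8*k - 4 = (k - 2)*(k^2 - 3*k + 2) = (k - 2)*(k - 1)*(k - 2)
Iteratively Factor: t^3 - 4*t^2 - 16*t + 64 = (t + 4)*(t^2 - 8*t + 16) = (t - 4)*(t + 4)*(t - 4)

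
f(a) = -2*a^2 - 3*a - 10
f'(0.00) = -3.00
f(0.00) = -10.00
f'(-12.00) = 45.00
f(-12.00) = -262.00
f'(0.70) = -5.80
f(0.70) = -13.08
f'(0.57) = -5.28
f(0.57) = -12.36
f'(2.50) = -13.00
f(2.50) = -30.00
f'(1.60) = -9.40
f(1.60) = -19.92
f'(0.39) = -4.56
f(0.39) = -11.47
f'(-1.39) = 2.56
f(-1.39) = -9.69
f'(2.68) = -13.72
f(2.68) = -32.40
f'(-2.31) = 6.24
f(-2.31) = -13.74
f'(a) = -4*a - 3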